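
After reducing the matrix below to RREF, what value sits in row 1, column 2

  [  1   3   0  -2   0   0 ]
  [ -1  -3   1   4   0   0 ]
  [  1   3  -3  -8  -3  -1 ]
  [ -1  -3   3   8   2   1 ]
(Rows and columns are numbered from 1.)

3

R2 := R2 + R1
  [  1   3   0  -2   0   0 ]
  [  0   0   1   2   0   0 ]
  [  1   3  -3  -8  -3  -1 ]
  [ -1  -3   3   8   2   1 ]
R3 := R3 − R1
  [  1   3   0  -2   0   0 ]
  [  0   0   1   2   0   0 ]
  [  0   0  -3  -6  -3  -1 ]
  [ -1  -3   3   8   2   1 ]
R4 := R4 + R1
  [ 1  3   0  -2   0   0 ]
  [ 0  0   1   2   0   0 ]
  [ 0  0  -3  -6  -3  -1 ]
  [ 0  0   3   6   2   1 ]
R3 := R3 + 3·R2
  [ 1  3  0  -2   0   0 ]
  [ 0  0  1   2   0   0 ]
  [ 0  0  0   0  -3  -1 ]
  [ 0  0  3   6   2   1 ]
R4 := R4 − 3·R2
  [ 1  3  0  -2   0   0 ]
  [ 0  0  1   2   0   0 ]
  [ 0  0  0   0  -3  -1 ]
  [ 0  0  0   0   2   1 ]
R3 := -1/3·R3
  [ 1  3  0  -2  0    0 ]
  [ 0  0  1   2  0    0 ]
  [ 0  0  0   0  1  1/3 ]
  [ 0  0  0   0  2    1 ]
R4 := R4 − 2·R3
  [ 1  3  0  -2  0    0 ]
  [ 0  0  1   2  0    0 ]
  [ 0  0  0   0  1  1/3 ]
  [ 0  0  0   0  0  1/3 ]
R4 := 3·R4
  [ 1  3  0  -2  0    0 ]
  [ 0  0  1   2  0    0 ]
  [ 0  0  0   0  1  1/3 ]
  [ 0  0  0   0  0    1 ]
R3 := R3 − 1/3·R4
  [ 1  3  0  -2  0  0 ]
  [ 0  0  1   2  0  0 ]
  [ 0  0  0   0  1  0 ]
  [ 0  0  0   0  0  1 ]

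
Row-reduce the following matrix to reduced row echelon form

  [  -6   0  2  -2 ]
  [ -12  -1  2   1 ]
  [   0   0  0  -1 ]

R1 ← -1/6·R1
  [   1   0  -1/3  1/3 ]
  [ -12  -1     2    1 ]
  [   0   0     0   -1 ]
R2 ← R2 + 12·R1
  [ 1   0  -1/3  1/3 ]
  [ 0  -1    -2    5 ]
  [ 0   0     0   -1 ]
R2 ← -1·R2
  [ 1  0  -1/3  1/3 ]
  [ 0  1     2   -5 ]
  [ 0  0     0   -1 ]
R3 ← -1·R3
  [ 1  0  -1/3  1/3 ]
  [ 0  1     2   -5 ]
  [ 0  0     0    1 ]
R2 ← R2 + 5·R3
  [ 1  0  -1/3  1/3 ]
  [ 0  1     2    0 ]
  [ 0  0     0    1 ]
R1 ← R1 − 1/3·R3
  [ 1  0  -1/3  0 ]
  [ 0  1     2  0 ]
  [ 0  0     0  1 ]

[[1, 0, -1/3, 0], [0, 1, 2, 0], [0, 0, 0, 1]]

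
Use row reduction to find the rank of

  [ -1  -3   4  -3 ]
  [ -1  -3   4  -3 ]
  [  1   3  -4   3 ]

rank = 1

R1 ← -1·R1
  [  1   3  -4   3 ]
  [ -1  -3   4  -3 ]
  [  1   3  -4   3 ]
R2 ← R2 + R1
  [ 1  3  -4  3 ]
  [ 0  0   0  0 ]
  [ 1  3  -4  3 ]
R3 ← R3 − R1
  [ 1  3  -4  3 ]
  [ 0  0   0  0 ]
  [ 0  0   0  0 ]
The reduced form has 1 nonzero row.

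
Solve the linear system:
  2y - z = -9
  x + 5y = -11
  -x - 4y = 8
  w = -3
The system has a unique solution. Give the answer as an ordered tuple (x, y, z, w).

(4, -3, 3, -3)

Form the augmented matrix and row-reduce:
  [  0   2  -1  0  |   -9 ]
  [  1   5   0  0  |  -11 ]
  [ -1  -4   0  0  |    8 ]
  [  0   0   0  1  |   -3 ]
R1 ↔ R2
  [  1   5   0  0  |  -11 ]
  [  0   2  -1  0  |   -9 ]
  [ -1  -4   0  0  |    8 ]
  [  0   0   0  1  |   -3 ]
R3 ← R3 + R1
  [ 1  5   0  0  |  -11 ]
  [ 0  2  -1  0  |   -9 ]
  [ 0  1   0  0  |   -3 ]
  [ 0  0   0  1  |   -3 ]
R2 ← 1/2·R2
  [ 1  5     0  0  |   -11 ]
  [ 0  1  -1/2  0  |  -9/2 ]
  [ 0  1     0  0  |    -3 ]
  [ 0  0     0  1  |    -3 ]
R3 ← R3 − R2
  [ 1  5     0  0  |   -11 ]
  [ 0  1  -1/2  0  |  -9/2 ]
  [ 0  0   1/2  0  |   3/2 ]
  [ 0  0     0  1  |    -3 ]
R3 ← 2·R3
  [ 1  5     0  0  |   -11 ]
  [ 0  1  -1/2  0  |  -9/2 ]
  [ 0  0     1  0  |     3 ]
  [ 0  0     0  1  |    -3 ]
R2 ← R2 + 1/2·R3
  [ 1  5  0  0  |  -11 ]
  [ 0  1  0  0  |   -3 ]
  [ 0  0  1  0  |    3 ]
  [ 0  0  0  1  |   -3 ]
R1 ← R1 − 5·R2
  [ 1  0  0  0  |   4 ]
  [ 0  1  0  0  |  -3 ]
  [ 0  0  1  0  |   3 ]
  [ 0  0  0  1  |  -3 ]
Reading off the last column: x = 4, y = -3, z = 3, w = -3.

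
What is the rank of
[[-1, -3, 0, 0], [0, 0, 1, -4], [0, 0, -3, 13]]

rank = 3

R1 → -1·R1
  [ 1  3   0   0 ]
  [ 0  0   1  -4 ]
  [ 0  0  -3  13 ]
R3 → R3 + 3·R2
  [ 1  3  0   0 ]
  [ 0  0  1  -4 ]
  [ 0  0  0   1 ]
R2 → R2 + 4·R3
  [ 1  3  0  0 ]
  [ 0  0  1  0 ]
  [ 0  0  0  1 ]
The reduced form has 3 nonzero rows.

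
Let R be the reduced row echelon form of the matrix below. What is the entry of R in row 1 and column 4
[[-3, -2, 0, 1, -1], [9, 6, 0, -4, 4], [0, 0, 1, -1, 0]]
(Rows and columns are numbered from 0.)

-1

r1 := -1/3·r1
  [ 1  2/3  0  -1/3  1/3 ]
  [ 9    6  0    -4    4 ]
  [ 0    0  1    -1    0 ]
r2 := r2 − 9·r1
  [ 1  2/3  0  -1/3  1/3 ]
  [ 0    0  0    -1    1 ]
  [ 0    0  1    -1    0 ]
r2 ↔ r3
  [ 1  2/3  0  -1/3  1/3 ]
  [ 0    0  1    -1    0 ]
  [ 0    0  0    -1    1 ]
r3 := -1·r3
  [ 1  2/3  0  -1/3  1/3 ]
  [ 0    0  1    -1    0 ]
  [ 0    0  0     1   -1 ]
r2 := r2 + r3
  [ 1  2/3  0  -1/3  1/3 ]
  [ 0    0  1     0   -1 ]
  [ 0    0  0     1   -1 ]
r1 := r1 + 1/3·r3
  [ 1  2/3  0  0   0 ]
  [ 0    0  1  0  -1 ]
  [ 0    0  0  1  -1 ]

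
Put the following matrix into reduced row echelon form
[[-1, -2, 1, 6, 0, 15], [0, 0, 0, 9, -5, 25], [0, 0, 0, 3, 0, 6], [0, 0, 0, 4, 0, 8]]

[[1, 2, -1, 0, 0, -3], [0, 0, 0, 1, 0, 2], [0, 0, 0, 0, 1, -7/5], [0, 0, 0, 0, 0, 0]]

r1 := -1·r1
  [ 1  2  -1  -6   0  -15 ]
  [ 0  0   0   9  -5   25 ]
  [ 0  0   0   3   0    6 ]
  [ 0  0   0   4   0    8 ]
r2 := 1/9·r2
  [ 1  2  -1  -6     0   -15 ]
  [ 0  0   0   1  -5/9  25/9 ]
  [ 0  0   0   3     0     6 ]
  [ 0  0   0   4     0     8 ]
r3 := r3 − 3·r2
  [ 1  2  -1  -6     0   -15 ]
  [ 0  0   0   1  -5/9  25/9 ]
  [ 0  0   0   0   5/3  -7/3 ]
  [ 0  0   0   4     0     8 ]
r4 := r4 − 4·r2
  [ 1  2  -1  -6     0    -15 ]
  [ 0  0   0   1  -5/9   25/9 ]
  [ 0  0   0   0   5/3   -7/3 ]
  [ 0  0   0   0  20/9  -28/9 ]
r3 := 3/5·r3
  [ 1  2  -1  -6     0    -15 ]
  [ 0  0   0   1  -5/9   25/9 ]
  [ 0  0   0   0     1   -7/5 ]
  [ 0  0   0   0  20/9  -28/9 ]
r4 := r4 − 20/9·r3
  [ 1  2  -1  -6     0   -15 ]
  [ 0  0   0   1  -5/9  25/9 ]
  [ 0  0   0   0     1  -7/5 ]
  [ 0  0   0   0     0     0 ]
r2 := r2 + 5/9·r3
  [ 1  2  -1  -6  0   -15 ]
  [ 0  0   0   1  0     2 ]
  [ 0  0   0   0  1  -7/5 ]
  [ 0  0   0   0  0     0 ]
r1 := r1 + 6·r2
  [ 1  2  -1  0  0    -3 ]
  [ 0  0   0  1  0     2 ]
  [ 0  0   0  0  1  -7/5 ]
  [ 0  0   0  0  0     0 ]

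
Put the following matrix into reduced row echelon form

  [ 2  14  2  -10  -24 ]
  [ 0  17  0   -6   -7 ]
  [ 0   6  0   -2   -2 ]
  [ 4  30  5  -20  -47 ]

ρ1 → 1/2·ρ1
ρ4 → ρ4 − 4·ρ1
ρ2 → 1/17·ρ2
ρ3 → ρ3 − 6·ρ2
ρ4 → ρ4 − 2·ρ2
ρ3 <-> ρ4
ρ4 → 17/2·ρ4
ρ3 → ρ3 − 12/17·ρ4
ρ2 → ρ2 + 6/17·ρ4
ρ1 → ρ1 + 5·ρ4
ρ1 → ρ1 − ρ3
ρ1 → ρ1 − 7·ρ2

[[1, 0, 0, 0, 2], [0, 1, 0, 0, 1], [0, 0, 1, 0, -1], [0, 0, 0, 1, 4]]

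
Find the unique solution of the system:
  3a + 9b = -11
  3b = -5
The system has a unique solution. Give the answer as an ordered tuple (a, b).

Form the augmented matrix and row-reduce:
  [ 3  9  |  -11 ]
  [ 0  3  |   -5 ]
Multiply ρ1 by 1/3.
  [ 1  3  |  -11/3 ]
  [ 0  3  |     -5 ]
Multiply ρ2 by 1/3.
  [ 1  3  |  -11/3 ]
  [ 0  1  |   -5/3 ]
Subtract 3 times ρ2 from ρ1.
  [ 1  0  |   4/3 ]
  [ 0  1  |  -5/3 ]
Reading off the last column: a = 4/3, b = -5/3.

(4/3, -5/3)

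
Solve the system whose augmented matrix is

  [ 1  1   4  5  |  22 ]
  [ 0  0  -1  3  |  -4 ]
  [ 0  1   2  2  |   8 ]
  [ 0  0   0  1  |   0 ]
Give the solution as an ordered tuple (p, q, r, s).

(6, 0, 4, 0)

r2 <-> r3
  [ 1  1   4  5  |  22 ]
  [ 0  1   2  2  |   8 ]
  [ 0  0  -1  3  |  -4 ]
  [ 0  0   0  1  |   0 ]
r3 -> -1·r3
  [ 1  1  4   5  |  22 ]
  [ 0  1  2   2  |   8 ]
  [ 0  0  1  -3  |   4 ]
  [ 0  0  0   1  |   0 ]
r3 -> r3 + 3·r4
  [ 1  1  4  5  |  22 ]
  [ 0  1  2  2  |   8 ]
  [ 0  0  1  0  |   4 ]
  [ 0  0  0  1  |   0 ]
r2 -> r2 − 2·r4
  [ 1  1  4  5  |  22 ]
  [ 0  1  2  0  |   8 ]
  [ 0  0  1  0  |   4 ]
  [ 0  0  0  1  |   0 ]
r1 -> r1 − 5·r4
  [ 1  1  4  0  |  22 ]
  [ 0  1  2  0  |   8 ]
  [ 0  0  1  0  |   4 ]
  [ 0  0  0  1  |   0 ]
r2 -> r2 − 2·r3
  [ 1  1  4  0  |  22 ]
  [ 0  1  0  0  |   0 ]
  [ 0  0  1  0  |   4 ]
  [ 0  0  0  1  |   0 ]
r1 -> r1 − 4·r3
  [ 1  1  0  0  |  6 ]
  [ 0  1  0  0  |  0 ]
  [ 0  0  1  0  |  4 ]
  [ 0  0  0  1  |  0 ]
r1 -> r1 − r2
  [ 1  0  0  0  |  6 ]
  [ 0  1  0  0  |  0 ]
  [ 0  0  1  0  |  4 ]
  [ 0  0  0  1  |  0 ]
Reading off the last column: p = 6, q = 0, r = 4, s = 0.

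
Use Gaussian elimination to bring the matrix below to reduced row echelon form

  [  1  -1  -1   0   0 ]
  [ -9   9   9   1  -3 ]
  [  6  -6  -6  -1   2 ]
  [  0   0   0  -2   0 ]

Add 9 times R1 to R2.
  [ 1  -1  -1   0   0 ]
  [ 0   0   0   1  -3 ]
  [ 6  -6  -6  -1   2 ]
  [ 0   0   0  -2   0 ]
Subtract 6 times R1 from R3.
  [ 1  -1  -1   0   0 ]
  [ 0   0   0   1  -3 ]
  [ 0   0   0  -1   2 ]
  [ 0   0   0  -2   0 ]
Add R2 to R3.
  [ 1  -1  -1   0   0 ]
  [ 0   0   0   1  -3 ]
  [ 0   0   0   0  -1 ]
  [ 0   0   0  -2   0 ]
Add 2 times R2 to R4.
  [ 1  -1  -1  0   0 ]
  [ 0   0   0  1  -3 ]
  [ 0   0   0  0  -1 ]
  [ 0   0   0  0  -6 ]
Multiply R3 by -1.
  [ 1  -1  -1  0   0 ]
  [ 0   0   0  1  -3 ]
  [ 0   0   0  0   1 ]
  [ 0   0   0  0  -6 ]
Add 6 times R3 to R4.
  [ 1  -1  -1  0   0 ]
  [ 0   0   0  1  -3 ]
  [ 0   0   0  0   1 ]
  [ 0   0   0  0   0 ]
Add 3 times R3 to R2.
  [ 1  -1  -1  0  0 ]
  [ 0   0   0  1  0 ]
  [ 0   0   0  0  1 ]
  [ 0   0   0  0  0 ]

[[1, -1, -1, 0, 0], [0, 0, 0, 1, 0], [0, 0, 0, 0, 1], [0, 0, 0, 0, 0]]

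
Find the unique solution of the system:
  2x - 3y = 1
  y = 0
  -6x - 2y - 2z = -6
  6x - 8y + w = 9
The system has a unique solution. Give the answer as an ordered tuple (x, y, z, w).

(1/2, 0, 3/2, 6)

Form the augmented matrix and row-reduce:
  [  2  -3   0  0  |   1 ]
  [  0   1   0  0  |   0 ]
  [ -6  -2  -2  0  |  -6 ]
  [  6  -8   0  1  |   9 ]
R1 -> 1/2·R1
  [  1  -3/2   0  0  |  1/2 ]
  [  0     1   0  0  |    0 ]
  [ -6    -2  -2  0  |   -6 ]
  [  6    -8   0  1  |    9 ]
R3 -> R3 + 6·R1
  [ 1  -3/2   0  0  |  1/2 ]
  [ 0     1   0  0  |    0 ]
  [ 0   -11  -2  0  |   -3 ]
  [ 6    -8   0  1  |    9 ]
R4 -> R4 − 6·R1
  [ 1  -3/2   0  0  |  1/2 ]
  [ 0     1   0  0  |    0 ]
  [ 0   -11  -2  0  |   -3 ]
  [ 0     1   0  1  |    6 ]
R3 -> R3 + 11·R2
  [ 1  -3/2   0  0  |  1/2 ]
  [ 0     1   0  0  |    0 ]
  [ 0     0  -2  0  |   -3 ]
  [ 0     1   0  1  |    6 ]
R4 -> R4 − R2
  [ 1  -3/2   0  0  |  1/2 ]
  [ 0     1   0  0  |    0 ]
  [ 0     0  -2  0  |   -3 ]
  [ 0     0   0  1  |    6 ]
R3 -> -1/2·R3
  [ 1  -3/2  0  0  |  1/2 ]
  [ 0     1  0  0  |    0 ]
  [ 0     0  1  0  |  3/2 ]
  [ 0     0  0  1  |    6 ]
R1 -> R1 + 3/2·R2
  [ 1  0  0  0  |  1/2 ]
  [ 0  1  0  0  |    0 ]
  [ 0  0  1  0  |  3/2 ]
  [ 0  0  0  1  |    6 ]
Reading off the last column: x = 1/2, y = 0, z = 3/2, w = 6.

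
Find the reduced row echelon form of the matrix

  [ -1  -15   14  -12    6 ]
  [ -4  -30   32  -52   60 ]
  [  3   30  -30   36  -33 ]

[[1, 0, -2, 0, -3], [0, 1, -4/5, 0, 1], [0, 0, 0, 1, -3/2]]

Multiply R1 by -1.
Add 4 times R1 to R2.
Subtract 3 times R1 from R3.
Multiply R2 by 1/30.
Add 15 times R2 to R3.
Multiply R3 by -1/2.
Add 2/15 times R3 to R2.
Subtract 12 times R3 from R1.
Subtract 15 times R2 from R1.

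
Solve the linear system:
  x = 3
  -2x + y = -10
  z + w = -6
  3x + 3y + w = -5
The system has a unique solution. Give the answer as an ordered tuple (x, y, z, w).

Form the augmented matrix and row-reduce:
  [  1  0  0  0  |    3 ]
  [ -2  1  0  0  |  -10 ]
  [  0  0  1  1  |   -6 ]
  [  3  3  0  1  |   -5 ]
r2 -> r2 + 2·r1
  [ 1  0  0  0  |   3 ]
  [ 0  1  0  0  |  -4 ]
  [ 0  0  1  1  |  -6 ]
  [ 3  3  0  1  |  -5 ]
r4 -> r4 − 3·r1
  [ 1  0  0  0  |    3 ]
  [ 0  1  0  0  |   -4 ]
  [ 0  0  1  1  |   -6 ]
  [ 0  3  0  1  |  -14 ]
r4 -> r4 − 3·r2
  [ 1  0  0  0  |   3 ]
  [ 0  1  0  0  |  -4 ]
  [ 0  0  1  1  |  -6 ]
  [ 0  0  0  1  |  -2 ]
r3 -> r3 − r4
  [ 1  0  0  0  |   3 ]
  [ 0  1  0  0  |  -4 ]
  [ 0  0  1  0  |  -4 ]
  [ 0  0  0  1  |  -2 ]
Reading off the last column: x = 3, y = -4, z = -4, w = -2.

(3, -4, -4, -2)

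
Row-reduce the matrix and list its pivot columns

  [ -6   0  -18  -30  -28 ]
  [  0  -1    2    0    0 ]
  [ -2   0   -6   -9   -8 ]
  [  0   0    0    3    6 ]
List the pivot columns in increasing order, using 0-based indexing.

R1 -> -1/6·R1
  [  1   0   3   5  14/3 ]
  [  0  -1   2   0     0 ]
  [ -2   0  -6  -9    -8 ]
  [  0   0   0   3     6 ]
R3 -> R3 + 2·R1
  [ 1   0  3  5  14/3 ]
  [ 0  -1  2  0     0 ]
  [ 0   0  0  1   4/3 ]
  [ 0   0  0  3     6 ]
R2 -> -1·R2
  [ 1  0   3  5  14/3 ]
  [ 0  1  -2  0     0 ]
  [ 0  0   0  1   4/3 ]
  [ 0  0   0  3     6 ]
R4 -> R4 − 3·R3
  [ 1  0   3  5  14/3 ]
  [ 0  1  -2  0     0 ]
  [ 0  0   0  1   4/3 ]
  [ 0  0   0  0     2 ]
R4 -> 1/2·R4
  [ 1  0   3  5  14/3 ]
  [ 0  1  -2  0     0 ]
  [ 0  0   0  1   4/3 ]
  [ 0  0   0  0     1 ]
R3 -> R3 − 4/3·R4
  [ 1  0   3  5  14/3 ]
  [ 0  1  -2  0     0 ]
  [ 0  0   0  1     0 ]
  [ 0  0   0  0     1 ]
R1 -> R1 − 14/3·R4
  [ 1  0   3  5  0 ]
  [ 0  1  -2  0  0 ]
  [ 0  0   0  1  0 ]
  [ 0  0   0  0  1 ]
R1 -> R1 − 5·R3
  [ 1  0   3  0  0 ]
  [ 0  1  -2  0  0 ]
  [ 0  0   0  1  0 ]
  [ 0  0   0  0  1 ]
Pivot columns are the columns containing a leading 1.

0, 1, 3, 4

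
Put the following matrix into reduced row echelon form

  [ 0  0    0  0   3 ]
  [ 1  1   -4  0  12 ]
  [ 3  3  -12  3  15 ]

[[1, 1, -4, 0, 0], [0, 0, 0, 1, 0], [0, 0, 0, 0, 1]]

R1 <=> R2
  [ 1  1   -4  0  12 ]
  [ 0  0    0  0   3 ]
  [ 3  3  -12  3  15 ]
R3 -> R3 − 3·R1
  [ 1  1  -4  0   12 ]
  [ 0  0   0  0    3 ]
  [ 0  0   0  3  -21 ]
R2 <=> R3
  [ 1  1  -4  0   12 ]
  [ 0  0   0  3  -21 ]
  [ 0  0   0  0    3 ]
R2 -> 1/3·R2
  [ 1  1  -4  0  12 ]
  [ 0  0   0  1  -7 ]
  [ 0  0   0  0   3 ]
R3 -> 1/3·R3
  [ 1  1  -4  0  12 ]
  [ 0  0   0  1  -7 ]
  [ 0  0   0  0   1 ]
R2 -> R2 + 7·R3
  [ 1  1  -4  0  12 ]
  [ 0  0   0  1   0 ]
  [ 0  0   0  0   1 ]
R1 -> R1 − 12·R3
  [ 1  1  -4  0  0 ]
  [ 0  0   0  1  0 ]
  [ 0  0   0  0  1 ]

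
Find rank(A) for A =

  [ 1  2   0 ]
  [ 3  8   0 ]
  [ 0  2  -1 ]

rank = 3

R2 := R2 − 3·R1
  [ 1  2   0 ]
  [ 0  2   0 ]
  [ 0  2  -1 ]
R2 := 1/2·R2
  [ 1  2   0 ]
  [ 0  1   0 ]
  [ 0  2  -1 ]
R3 := R3 − 2·R2
  [ 1  2   0 ]
  [ 0  1   0 ]
  [ 0  0  -1 ]
R3 := -1·R3
  [ 1  2  0 ]
  [ 0  1  0 ]
  [ 0  0  1 ]
R1 := R1 − 2·R2
  [ 1  0  0 ]
  [ 0  1  0 ]
  [ 0  0  1 ]
The reduced form has 3 nonzero rows.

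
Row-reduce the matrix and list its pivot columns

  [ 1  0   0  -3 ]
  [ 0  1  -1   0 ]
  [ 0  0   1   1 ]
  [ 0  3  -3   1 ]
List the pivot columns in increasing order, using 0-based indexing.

0, 1, 2, 3

r4 -> r4 − 3·r2
  [ 1  0   0  -3 ]
  [ 0  1  -1   0 ]
  [ 0  0   1   1 ]
  [ 0  0   0   1 ]
r3 -> r3 − r4
  [ 1  0   0  -3 ]
  [ 0  1  -1   0 ]
  [ 0  0   1   0 ]
  [ 0  0   0   1 ]
r1 -> r1 + 3·r4
  [ 1  0   0  0 ]
  [ 0  1  -1  0 ]
  [ 0  0   1  0 ]
  [ 0  0   0  1 ]
r2 -> r2 + r3
  [ 1  0  0  0 ]
  [ 0  1  0  0 ]
  [ 0  0  1  0 ]
  [ 0  0  0  1 ]
Pivot columns are the columns containing a leading 1.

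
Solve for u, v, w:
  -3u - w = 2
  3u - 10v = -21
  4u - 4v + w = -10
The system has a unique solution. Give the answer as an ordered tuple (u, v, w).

(-2, 3/2, 4)

Form the augmented matrix and row-reduce:
  [ -3    0  -1  |    2 ]
  [  3  -10   0  |  -21 ]
  [  4   -4   1  |  -10 ]
Multiply R1 by -1/3.
  [ 1    0  1/3  |  -2/3 ]
  [ 3  -10    0  |   -21 ]
  [ 4   -4    1  |   -10 ]
Subtract 3 times R1 from R2.
  [ 1    0  1/3  |  -2/3 ]
  [ 0  -10   -1  |   -19 ]
  [ 4   -4    1  |   -10 ]
Subtract 4 times R1 from R3.
  [ 1    0   1/3  |   -2/3 ]
  [ 0  -10    -1  |    -19 ]
  [ 0   -4  -1/3  |  -22/3 ]
Multiply R2 by -1/10.
  [ 1   0   1/3  |   -2/3 ]
  [ 0   1  1/10  |  19/10 ]
  [ 0  -4  -1/3  |  -22/3 ]
Add 4 times R2 to R3.
  [ 1  0   1/3  |   -2/3 ]
  [ 0  1  1/10  |  19/10 ]
  [ 0  0  1/15  |   4/15 ]
Multiply R3 by 15.
  [ 1  0   1/3  |   -2/3 ]
  [ 0  1  1/10  |  19/10 ]
  [ 0  0     1  |      4 ]
Subtract 1/10 times R3 from R2.
  [ 1  0  1/3  |  -2/3 ]
  [ 0  1    0  |   3/2 ]
  [ 0  0    1  |     4 ]
Subtract 1/3 times R3 from R1.
  [ 1  0  0  |   -2 ]
  [ 0  1  0  |  3/2 ]
  [ 0  0  1  |    4 ]
Reading off the last column: u = -2, v = 3/2, w = 4.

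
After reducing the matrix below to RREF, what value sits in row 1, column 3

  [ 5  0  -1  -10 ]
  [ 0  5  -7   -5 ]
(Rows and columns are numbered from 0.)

-1

r1 := 1/5·r1
  [ 1  0  -1/5  -2 ]
  [ 0  5    -7  -5 ]
r2 := 1/5·r2
  [ 1  0  -1/5  -2 ]
  [ 0  1  -7/5  -1 ]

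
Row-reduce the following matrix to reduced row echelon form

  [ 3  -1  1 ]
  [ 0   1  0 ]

Multiply R1 by 1/3.
  [ 1  -1/3  1/3 ]
  [ 0     1    0 ]
Add 1/3 times R2 to R1.
  [ 1  0  1/3 ]
  [ 0  1    0 ]

[[1, 0, 1/3], [0, 1, 0]]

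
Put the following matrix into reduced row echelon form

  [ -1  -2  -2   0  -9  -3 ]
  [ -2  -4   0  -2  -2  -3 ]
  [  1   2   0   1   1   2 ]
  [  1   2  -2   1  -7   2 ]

[[1, 2, 0, 0, 1, 0], [0, 0, 1, 0, 4, 0], [0, 0, 0, 1, 0, 0], [0, 0, 0, 0, 0, 1]]

Multiply r1 by -1.
  [  1   2   2   0   9   3 ]
  [ -2  -4   0  -2  -2  -3 ]
  [  1   2   0   1   1   2 ]
  [  1   2  -2   1  -7   2 ]
Add 2 times r1 to r2.
  [ 1  2   2   0   9  3 ]
  [ 0  0   4  -2  16  3 ]
  [ 1  2   0   1   1  2 ]
  [ 1  2  -2   1  -7  2 ]
Subtract r1 from r3.
  [ 1  2   2   0   9   3 ]
  [ 0  0   4  -2  16   3 ]
  [ 0  0  -2   1  -8  -1 ]
  [ 1  2  -2   1  -7   2 ]
Subtract r1 from r4.
  [ 1  2   2   0    9   3 ]
  [ 0  0   4  -2   16   3 ]
  [ 0  0  -2   1   -8  -1 ]
  [ 0  0  -4   1  -16  -1 ]
Multiply r2 by 1/4.
  [ 1  2   2     0    9    3 ]
  [ 0  0   1  -1/2    4  3/4 ]
  [ 0  0  -2     1   -8   -1 ]
  [ 0  0  -4     1  -16   -1 ]
Add 2 times r2 to r3.
  [ 1  2   2     0    9    3 ]
  [ 0  0   1  -1/2    4  3/4 ]
  [ 0  0   0     0    0  1/2 ]
  [ 0  0  -4     1  -16   -1 ]
Add 4 times r2 to r4.
  [ 1  2  2     0  9    3 ]
  [ 0  0  1  -1/2  4  3/4 ]
  [ 0  0  0     0  0  1/2 ]
  [ 0  0  0    -1  0    2 ]
Swap r3 and r4.
  [ 1  2  2     0  9    3 ]
  [ 0  0  1  -1/2  4  3/4 ]
  [ 0  0  0    -1  0    2 ]
  [ 0  0  0     0  0  1/2 ]
Multiply r3 by -1.
  [ 1  2  2     0  9    3 ]
  [ 0  0  1  -1/2  4  3/4 ]
  [ 0  0  0     1  0   -2 ]
  [ 0  0  0     0  0  1/2 ]
Multiply r4 by 2.
  [ 1  2  2     0  9    3 ]
  [ 0  0  1  -1/2  4  3/4 ]
  [ 0  0  0     1  0   -2 ]
  [ 0  0  0     0  0    1 ]
Add 2 times r4 to r3.
  [ 1  2  2     0  9    3 ]
  [ 0  0  1  -1/2  4  3/4 ]
  [ 0  0  0     1  0    0 ]
  [ 0  0  0     0  0    1 ]
Subtract 3/4 times r4 from r2.
  [ 1  2  2     0  9  3 ]
  [ 0  0  1  -1/2  4  0 ]
  [ 0  0  0     1  0  0 ]
  [ 0  0  0     0  0  1 ]
Subtract 3 times r4 from r1.
  [ 1  2  2     0  9  0 ]
  [ 0  0  1  -1/2  4  0 ]
  [ 0  0  0     1  0  0 ]
  [ 0  0  0     0  0  1 ]
Add 1/2 times r3 to r2.
  [ 1  2  2  0  9  0 ]
  [ 0  0  1  0  4  0 ]
  [ 0  0  0  1  0  0 ]
  [ 0  0  0  0  0  1 ]
Subtract 2 times r2 from r1.
  [ 1  2  0  0  1  0 ]
  [ 0  0  1  0  4  0 ]
  [ 0  0  0  1  0  0 ]
  [ 0  0  0  0  0  1 ]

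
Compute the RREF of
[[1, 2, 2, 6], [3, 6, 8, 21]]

[[1, 2, 0, 3], [0, 0, 1, 3/2]]

R2 ← R2 − 3·R1
  [ 1  2  2  6 ]
  [ 0  0  2  3 ]
R2 ← 1/2·R2
  [ 1  2  2    6 ]
  [ 0  0  1  3/2 ]
R1 ← R1 − 2·R2
  [ 1  2  0    3 ]
  [ 0  0  1  3/2 ]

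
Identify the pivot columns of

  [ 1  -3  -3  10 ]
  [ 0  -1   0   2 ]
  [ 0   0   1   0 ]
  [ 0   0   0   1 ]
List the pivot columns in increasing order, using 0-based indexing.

R2 ← -1·R2
  [ 1  -3  -3  10 ]
  [ 0   1   0  -2 ]
  [ 0   0   1   0 ]
  [ 0   0   0   1 ]
R2 ← R2 + 2·R4
  [ 1  -3  -3  10 ]
  [ 0   1   0   0 ]
  [ 0   0   1   0 ]
  [ 0   0   0   1 ]
R1 ← R1 − 10·R4
  [ 1  -3  -3  0 ]
  [ 0   1   0  0 ]
  [ 0   0   1  0 ]
  [ 0   0   0  1 ]
R1 ← R1 + 3·R3
  [ 1  -3  0  0 ]
  [ 0   1  0  0 ]
  [ 0   0  1  0 ]
  [ 0   0  0  1 ]
R1 ← R1 + 3·R2
  [ 1  0  0  0 ]
  [ 0  1  0  0 ]
  [ 0  0  1  0 ]
  [ 0  0  0  1 ]
Pivot columns are the columns containing a leading 1.

0, 1, 2, 3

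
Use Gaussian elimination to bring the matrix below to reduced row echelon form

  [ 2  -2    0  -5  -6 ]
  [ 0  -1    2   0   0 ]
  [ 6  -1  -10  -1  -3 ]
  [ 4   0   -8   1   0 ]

[[1, 0, -2, 0, 0], [0, 1, -2, 0, 0], [0, 0, 0, 1, 0], [0, 0, 0, 0, 1]]

R1 → 1/2·R1
  [ 1  -1    0  -5/2  -3 ]
  [ 0  -1    2     0   0 ]
  [ 6  -1  -10    -1  -3 ]
  [ 4   0   -8     1   0 ]
R3 → R3 − 6·R1
  [ 1  -1    0  -5/2  -3 ]
  [ 0  -1    2     0   0 ]
  [ 0   5  -10    14  15 ]
  [ 4   0   -8     1   0 ]
R4 → R4 − 4·R1
  [ 1  -1    0  -5/2  -3 ]
  [ 0  -1    2     0   0 ]
  [ 0   5  -10    14  15 ]
  [ 0   4   -8    11  12 ]
R2 → -1·R2
  [ 1  -1    0  -5/2  -3 ]
  [ 0   1   -2     0   0 ]
  [ 0   5  -10    14  15 ]
  [ 0   4   -8    11  12 ]
R3 → R3 − 5·R2
  [ 1  -1   0  -5/2  -3 ]
  [ 0   1  -2     0   0 ]
  [ 0   0   0    14  15 ]
  [ 0   4  -8    11  12 ]
R4 → R4 − 4·R2
  [ 1  -1   0  -5/2  -3 ]
  [ 0   1  -2     0   0 ]
  [ 0   0   0    14  15 ]
  [ 0   0   0    11  12 ]
R3 → 1/14·R3
  [ 1  -1   0  -5/2     -3 ]
  [ 0   1  -2     0      0 ]
  [ 0   0   0     1  15/14 ]
  [ 0   0   0    11     12 ]
R4 → R4 − 11·R3
  [ 1  -1   0  -5/2     -3 ]
  [ 0   1  -2     0      0 ]
  [ 0   0   0     1  15/14 ]
  [ 0   0   0     0   3/14 ]
R4 → 14/3·R4
  [ 1  -1   0  -5/2     -3 ]
  [ 0   1  -2     0      0 ]
  [ 0   0   0     1  15/14 ]
  [ 0   0   0     0      1 ]
R3 → R3 − 15/14·R4
  [ 1  -1   0  -5/2  -3 ]
  [ 0   1  -2     0   0 ]
  [ 0   0   0     1   0 ]
  [ 0   0   0     0   1 ]
R1 → R1 + 3·R4
  [ 1  -1   0  -5/2  0 ]
  [ 0   1  -2     0  0 ]
  [ 0   0   0     1  0 ]
  [ 0   0   0     0  1 ]
R1 → R1 + 5/2·R3
  [ 1  -1   0  0  0 ]
  [ 0   1  -2  0  0 ]
  [ 0   0   0  1  0 ]
  [ 0   0   0  0  1 ]
R1 → R1 + R2
  [ 1  0  -2  0  0 ]
  [ 0  1  -2  0  0 ]
  [ 0  0   0  1  0 ]
  [ 0  0   0  0  1 ]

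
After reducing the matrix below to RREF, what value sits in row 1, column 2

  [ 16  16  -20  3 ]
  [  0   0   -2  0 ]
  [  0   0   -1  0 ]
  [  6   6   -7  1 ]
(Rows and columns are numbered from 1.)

R1 ← 1/16·R1
  [ 1  1  -5/4  3/16 ]
  [ 0  0    -2     0 ]
  [ 0  0    -1     0 ]
  [ 6  6    -7     1 ]
R4 ← R4 − 6·R1
  [ 1  1  -5/4  3/16 ]
  [ 0  0    -2     0 ]
  [ 0  0    -1     0 ]
  [ 0  0   1/2  -1/8 ]
R2 ← -1/2·R2
  [ 1  1  -5/4  3/16 ]
  [ 0  0     1     0 ]
  [ 0  0    -1     0 ]
  [ 0  0   1/2  -1/8 ]
R3 ← R3 + R2
  [ 1  1  -5/4  3/16 ]
  [ 0  0     1     0 ]
  [ 0  0     0     0 ]
  [ 0  0   1/2  -1/8 ]
R4 ← R4 − 1/2·R2
  [ 1  1  -5/4  3/16 ]
  [ 0  0     1     0 ]
  [ 0  0     0     0 ]
  [ 0  0     0  -1/8 ]
R3 <-> R4
  [ 1  1  -5/4  3/16 ]
  [ 0  0     1     0 ]
  [ 0  0     0  -1/8 ]
  [ 0  0     0     0 ]
R3 ← -8·R3
  [ 1  1  -5/4  3/16 ]
  [ 0  0     1     0 ]
  [ 0  0     0     1 ]
  [ 0  0     0     0 ]
R1 ← R1 − 3/16·R3
  [ 1  1  -5/4  0 ]
  [ 0  0     1  0 ]
  [ 0  0     0  1 ]
  [ 0  0     0  0 ]
R1 ← R1 + 5/4·R2
  [ 1  1  0  0 ]
  [ 0  0  1  0 ]
  [ 0  0  0  1 ]
  [ 0  0  0  0 ]

1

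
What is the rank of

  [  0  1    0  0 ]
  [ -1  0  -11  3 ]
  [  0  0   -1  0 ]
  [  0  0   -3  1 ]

R1 <=> R2
  [ -1  0  -11  3 ]
  [  0  1    0  0 ]
  [  0  0   -1  0 ]
  [  0  0   -3  1 ]
R1 -> -1·R1
  [ 1  0  11  -3 ]
  [ 0  1   0   0 ]
  [ 0  0  -1   0 ]
  [ 0  0  -3   1 ]
R3 -> -1·R3
  [ 1  0  11  -3 ]
  [ 0  1   0   0 ]
  [ 0  0   1   0 ]
  [ 0  0  -3   1 ]
R4 -> R4 + 3·R3
  [ 1  0  11  -3 ]
  [ 0  1   0   0 ]
  [ 0  0   1   0 ]
  [ 0  0   0   1 ]
R1 -> R1 + 3·R4
  [ 1  0  11  0 ]
  [ 0  1   0  0 ]
  [ 0  0   1  0 ]
  [ 0  0   0  1 ]
R1 -> R1 − 11·R3
  [ 1  0  0  0 ]
  [ 0  1  0  0 ]
  [ 0  0  1  0 ]
  [ 0  0  0  1 ]
The reduced form has 4 nonzero rows.

rank = 4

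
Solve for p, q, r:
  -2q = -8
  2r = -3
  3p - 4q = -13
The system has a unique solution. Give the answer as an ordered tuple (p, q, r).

(1, 4, -3/2)

Form the augmented matrix and row-reduce:
  [ 0  -2  0  |   -8 ]
  [ 0   0  2  |   -3 ]
  [ 3  -4  0  |  -13 ]
R1 ↔ R3
R1 → 1/3·R1
R2 ↔ R3
R2 → -1/2·R2
R3 → 1/2·R3
R1 → R1 + 4/3·R2
Reading off the last column: p = 1, q = 4, r = -3/2.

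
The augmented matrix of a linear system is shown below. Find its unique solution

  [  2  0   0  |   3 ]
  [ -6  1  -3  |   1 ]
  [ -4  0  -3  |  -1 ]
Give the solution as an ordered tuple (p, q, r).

(3/2, 5, -5/3)

r1 → 1/2·r1
  [  1  0   0  |  3/2 ]
  [ -6  1  -3  |    1 ]
  [ -4  0  -3  |   -1 ]
r2 → r2 + 6·r1
  [  1  0   0  |  3/2 ]
  [  0  1  -3  |   10 ]
  [ -4  0  -3  |   -1 ]
r3 → r3 + 4·r1
  [ 1  0   0  |  3/2 ]
  [ 0  1  -3  |   10 ]
  [ 0  0  -3  |    5 ]
r3 → -1/3·r3
  [ 1  0   0  |   3/2 ]
  [ 0  1  -3  |    10 ]
  [ 0  0   1  |  -5/3 ]
r2 → r2 + 3·r3
  [ 1  0  0  |   3/2 ]
  [ 0  1  0  |     5 ]
  [ 0  0  1  |  -5/3 ]
Reading off the last column: p = 3/2, q = 5, r = -5/3.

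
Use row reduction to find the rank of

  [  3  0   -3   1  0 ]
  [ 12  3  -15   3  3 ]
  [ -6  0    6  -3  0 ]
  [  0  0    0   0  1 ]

R1 -> 1/3·R1
  [  1  0   -1  1/3  0 ]
  [ 12  3  -15    3  3 ]
  [ -6  0    6   -3  0 ]
  [  0  0    0    0  1 ]
R2 -> R2 − 12·R1
  [  1  0  -1  1/3  0 ]
  [  0  3  -3   -1  3 ]
  [ -6  0   6   -3  0 ]
  [  0  0   0    0  1 ]
R3 -> R3 + 6·R1
  [ 1  0  -1  1/3  0 ]
  [ 0  3  -3   -1  3 ]
  [ 0  0   0   -1  0 ]
  [ 0  0   0    0  1 ]
R2 -> 1/3·R2
  [ 1  0  -1   1/3  0 ]
  [ 0  1  -1  -1/3  1 ]
  [ 0  0   0    -1  0 ]
  [ 0  0   0     0  1 ]
R3 -> -1·R3
  [ 1  0  -1   1/3  0 ]
  [ 0  1  -1  -1/3  1 ]
  [ 0  0   0     1  0 ]
  [ 0  0   0     0  1 ]
R2 -> R2 − R4
  [ 1  0  -1   1/3  0 ]
  [ 0  1  -1  -1/3  0 ]
  [ 0  0   0     1  0 ]
  [ 0  0   0     0  1 ]
R2 -> R2 + 1/3·R3
  [ 1  0  -1  1/3  0 ]
  [ 0  1  -1    0  0 ]
  [ 0  0   0    1  0 ]
  [ 0  0   0    0  1 ]
R1 -> R1 − 1/3·R3
  [ 1  0  -1  0  0 ]
  [ 0  1  -1  0  0 ]
  [ 0  0   0  1  0 ]
  [ 0  0   0  0  1 ]
The reduced form has 4 nonzero rows.

rank = 4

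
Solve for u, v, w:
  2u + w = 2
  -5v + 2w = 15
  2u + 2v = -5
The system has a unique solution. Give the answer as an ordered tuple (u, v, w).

(-3/2, -1, 5)

Form the augmented matrix and row-reduce:
  [ 2   0  1  |   2 ]
  [ 0  -5  2  |  15 ]
  [ 2   2  0  |  -5 ]
Multiply R1 by 1/2.
  [ 1   0  1/2  |   1 ]
  [ 0  -5    2  |  15 ]
  [ 2   2    0  |  -5 ]
Subtract 2 times R1 from R3.
  [ 1   0  1/2  |   1 ]
  [ 0  -5    2  |  15 ]
  [ 0   2   -1  |  -7 ]
Multiply R2 by -1/5.
  [ 1  0   1/2  |   1 ]
  [ 0  1  -2/5  |  -3 ]
  [ 0  2    -1  |  -7 ]
Subtract 2 times R2 from R3.
  [ 1  0   1/2  |   1 ]
  [ 0  1  -2/5  |  -3 ]
  [ 0  0  -1/5  |  -1 ]
Multiply R3 by -5.
  [ 1  0   1/2  |   1 ]
  [ 0  1  -2/5  |  -3 ]
  [ 0  0     1  |   5 ]
Add 2/5 times R3 to R2.
  [ 1  0  1/2  |   1 ]
  [ 0  1    0  |  -1 ]
  [ 0  0    1  |   5 ]
Subtract 1/2 times R3 from R1.
  [ 1  0  0  |  -3/2 ]
  [ 0  1  0  |    -1 ]
  [ 0  0  1  |     5 ]
Reading off the last column: u = -3/2, v = -1, w = 5.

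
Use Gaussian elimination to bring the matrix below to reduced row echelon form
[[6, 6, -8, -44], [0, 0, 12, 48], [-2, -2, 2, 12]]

ρ1 := 1/6·ρ1
  [  1   1  -4/3  -22/3 ]
  [  0   0    12     48 ]
  [ -2  -2     2     12 ]
ρ3 := ρ3 + 2·ρ1
  [ 1  1  -4/3  -22/3 ]
  [ 0  0    12     48 ]
  [ 0  0  -2/3   -8/3 ]
ρ2 := 1/12·ρ2
  [ 1  1  -4/3  -22/3 ]
  [ 0  0     1      4 ]
  [ 0  0  -2/3   -8/3 ]
ρ3 := ρ3 + 2/3·ρ2
  [ 1  1  -4/3  -22/3 ]
  [ 0  0     1      4 ]
  [ 0  0     0      0 ]
ρ1 := ρ1 + 4/3·ρ2
  [ 1  1  0  -2 ]
  [ 0  0  1   4 ]
  [ 0  0  0   0 ]

[[1, 1, 0, -2], [0, 0, 1, 4], [0, 0, 0, 0]]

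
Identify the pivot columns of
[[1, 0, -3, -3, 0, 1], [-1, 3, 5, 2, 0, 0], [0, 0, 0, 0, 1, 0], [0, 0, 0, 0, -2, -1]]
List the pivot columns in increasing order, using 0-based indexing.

R2 ← R2 + R1
  [ 1  0  -3  -3   0   1 ]
  [ 0  3   2  -1   0   1 ]
  [ 0  0   0   0   1   0 ]
  [ 0  0   0   0  -2  -1 ]
R2 ← 1/3·R2
  [ 1  0   -3    -3   0    1 ]
  [ 0  1  2/3  -1/3   0  1/3 ]
  [ 0  0    0     0   1    0 ]
  [ 0  0    0     0  -2   -1 ]
R4 ← R4 + 2·R3
  [ 1  0   -3    -3  0    1 ]
  [ 0  1  2/3  -1/3  0  1/3 ]
  [ 0  0    0     0  1    0 ]
  [ 0  0    0     0  0   -1 ]
R4 ← -1·R4
  [ 1  0   -3    -3  0    1 ]
  [ 0  1  2/3  -1/3  0  1/3 ]
  [ 0  0    0     0  1    0 ]
  [ 0  0    0     0  0    1 ]
R2 ← R2 − 1/3·R4
  [ 1  0   -3    -3  0  1 ]
  [ 0  1  2/3  -1/3  0  0 ]
  [ 0  0    0     0  1  0 ]
  [ 0  0    0     0  0  1 ]
R1 ← R1 − R4
  [ 1  0   -3    -3  0  0 ]
  [ 0  1  2/3  -1/3  0  0 ]
  [ 0  0    0     0  1  0 ]
  [ 0  0    0     0  0  1 ]
Pivot columns are the columns containing a leading 1.

0, 1, 4, 5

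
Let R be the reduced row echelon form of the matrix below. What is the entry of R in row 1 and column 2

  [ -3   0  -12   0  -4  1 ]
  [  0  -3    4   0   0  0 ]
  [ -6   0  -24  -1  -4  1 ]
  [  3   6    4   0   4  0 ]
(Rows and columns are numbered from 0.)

-4/3

R1 := -1/3·R1
  [  1   0    4   0  4/3  -1/3 ]
  [  0  -3    4   0    0     0 ]
  [ -6   0  -24  -1   -4     1 ]
  [  3   6    4   0    4     0 ]
R3 := R3 + 6·R1
  [ 1   0  4   0  4/3  -1/3 ]
  [ 0  -3  4   0    0     0 ]
  [ 0   0  0  -1    4    -1 ]
  [ 3   6  4   0    4     0 ]
R4 := R4 − 3·R1
  [ 1   0   4   0  4/3  -1/3 ]
  [ 0  -3   4   0    0     0 ]
  [ 0   0   0  -1    4    -1 ]
  [ 0   6  -8   0    0     1 ]
R2 := -1/3·R2
  [ 1  0     4   0  4/3  -1/3 ]
  [ 0  1  -4/3   0    0     0 ]
  [ 0  0     0  -1    4    -1 ]
  [ 0  6    -8   0    0     1 ]
R4 := R4 − 6·R2
  [ 1  0     4   0  4/3  -1/3 ]
  [ 0  1  -4/3   0    0     0 ]
  [ 0  0     0  -1    4    -1 ]
  [ 0  0     0   0    0     1 ]
R3 := -1·R3
  [ 1  0     4  0  4/3  -1/3 ]
  [ 0  1  -4/3  0    0     0 ]
  [ 0  0     0  1   -4     1 ]
  [ 0  0     0  0    0     1 ]
R3 := R3 − R4
  [ 1  0     4  0  4/3  -1/3 ]
  [ 0  1  -4/3  0    0     0 ]
  [ 0  0     0  1   -4     0 ]
  [ 0  0     0  0    0     1 ]
R1 := R1 + 1/3·R4
  [ 1  0     4  0  4/3  0 ]
  [ 0  1  -4/3  0    0  0 ]
  [ 0  0     0  1   -4  0 ]
  [ 0  0     0  0    0  1 ]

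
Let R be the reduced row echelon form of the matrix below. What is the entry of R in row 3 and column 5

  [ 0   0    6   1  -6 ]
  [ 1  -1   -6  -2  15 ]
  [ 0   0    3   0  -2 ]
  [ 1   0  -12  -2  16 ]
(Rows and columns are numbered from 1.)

R1 <-> R2
  [ 1  -1   -6  -2  15 ]
  [ 0   0    6   1  -6 ]
  [ 0   0    3   0  -2 ]
  [ 1   0  -12  -2  16 ]
R4 := R4 − R1
  [ 1  -1  -6  -2  15 ]
  [ 0   0   6   1  -6 ]
  [ 0   0   3   0  -2 ]
  [ 0   1  -6   0   1 ]
R2 <-> R4
  [ 1  -1  -6  -2  15 ]
  [ 0   1  -6   0   1 ]
  [ 0   0   3   0  -2 ]
  [ 0   0   6   1  -6 ]
R3 := 1/3·R3
  [ 1  -1  -6  -2    15 ]
  [ 0   1  -6   0     1 ]
  [ 0   0   1   0  -2/3 ]
  [ 0   0   6   1    -6 ]
R4 := R4 − 6·R3
  [ 1  -1  -6  -2    15 ]
  [ 0   1  -6   0     1 ]
  [ 0   0   1   0  -2/3 ]
  [ 0   0   0   1    -2 ]
R1 := R1 + 2·R4
  [ 1  -1  -6  0    11 ]
  [ 0   1  -6  0     1 ]
  [ 0   0   1  0  -2/3 ]
  [ 0   0   0  1    -2 ]
R2 := R2 + 6·R3
  [ 1  -1  -6  0    11 ]
  [ 0   1   0  0    -3 ]
  [ 0   0   1  0  -2/3 ]
  [ 0   0   0  1    -2 ]
R1 := R1 + 6·R3
  [ 1  -1  0  0     7 ]
  [ 0   1  0  0    -3 ]
  [ 0   0  1  0  -2/3 ]
  [ 0   0  0  1    -2 ]
R1 := R1 + R2
  [ 1  0  0  0     4 ]
  [ 0  1  0  0    -3 ]
  [ 0  0  1  0  -2/3 ]
  [ 0  0  0  1    -2 ]

-2/3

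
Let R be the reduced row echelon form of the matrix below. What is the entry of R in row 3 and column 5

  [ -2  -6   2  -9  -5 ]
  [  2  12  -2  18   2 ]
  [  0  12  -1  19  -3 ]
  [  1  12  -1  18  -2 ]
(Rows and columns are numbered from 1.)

-3

Multiply r1 by -1/2.
  [ 1   3  -1  9/2  5/2 ]
  [ 2  12  -2   18    2 ]
  [ 0  12  -1   19   -3 ]
  [ 1  12  -1   18   -2 ]
Subtract 2 times r1 from r2.
  [ 1   3  -1  9/2  5/2 ]
  [ 0   6   0    9   -3 ]
  [ 0  12  -1   19   -3 ]
  [ 1  12  -1   18   -2 ]
Subtract r1 from r4.
  [ 1   3  -1   9/2   5/2 ]
  [ 0   6   0     9    -3 ]
  [ 0  12  -1    19    -3 ]
  [ 0   9   0  27/2  -9/2 ]
Multiply r2 by 1/6.
  [ 1   3  -1   9/2   5/2 ]
  [ 0   1   0   3/2  -1/2 ]
  [ 0  12  -1    19    -3 ]
  [ 0   9   0  27/2  -9/2 ]
Subtract 12 times r2 from r3.
  [ 1  3  -1   9/2   5/2 ]
  [ 0  1   0   3/2  -1/2 ]
  [ 0  0  -1     1     3 ]
  [ 0  9   0  27/2  -9/2 ]
Subtract 9 times r2 from r4.
  [ 1  3  -1  9/2   5/2 ]
  [ 0  1   0  3/2  -1/2 ]
  [ 0  0  -1    1     3 ]
  [ 0  0   0    0     0 ]
Multiply r3 by -1.
  [ 1  3  -1  9/2   5/2 ]
  [ 0  1   0  3/2  -1/2 ]
  [ 0  0   1   -1    -3 ]
  [ 0  0   0    0     0 ]
Add r3 to r1.
  [ 1  3  0  7/2  -1/2 ]
  [ 0  1  0  3/2  -1/2 ]
  [ 0  0  1   -1    -3 ]
  [ 0  0  0    0     0 ]
Subtract 3 times r2 from r1.
  [ 1  0  0   -1     1 ]
  [ 0  1  0  3/2  -1/2 ]
  [ 0  0  1   -1    -3 ]
  [ 0  0  0    0     0 ]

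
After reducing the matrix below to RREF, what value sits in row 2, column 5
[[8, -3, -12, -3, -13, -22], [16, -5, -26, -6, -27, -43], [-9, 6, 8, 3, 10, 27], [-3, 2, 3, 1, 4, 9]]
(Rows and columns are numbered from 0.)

0

R1 → 1/8·R1
  [  1  -3/8  -3/2  -3/8  -13/8  -11/4 ]
  [ 16    -5   -26    -6    -27    -43 ]
  [ -9     6     8     3     10     27 ]
  [ -3     2     3     1      4      9 ]
R2 → R2 − 16·R1
  [  1  -3/8  -3/2  -3/8  -13/8  -11/4 ]
  [  0     1    -2     0     -1      1 ]
  [ -9     6     8     3     10     27 ]
  [ -3     2     3     1      4      9 ]
R3 → R3 + 9·R1
  [  1  -3/8   -3/2  -3/8  -13/8  -11/4 ]
  [  0     1     -2     0     -1      1 ]
  [  0  21/8  -11/2  -3/8  -37/8    9/4 ]
  [ -3     2      3     1      4      9 ]
R4 → R4 + 3·R1
  [ 1  -3/8   -3/2  -3/8  -13/8  -11/4 ]
  [ 0     1     -2     0     -1      1 ]
  [ 0  21/8  -11/2  -3/8  -37/8    9/4 ]
  [ 0   7/8   -3/2  -1/8   -7/8    3/4 ]
R3 → R3 − 21/8·R2
  [ 1  -3/8  -3/2  -3/8  -13/8  -11/4 ]
  [ 0     1    -2     0     -1      1 ]
  [ 0     0  -1/4  -3/8     -2   -3/8 ]
  [ 0   7/8  -3/2  -1/8   -7/8    3/4 ]
R4 → R4 − 7/8·R2
  [ 1  -3/8  -3/2  -3/8  -13/8  -11/4 ]
  [ 0     1    -2     0     -1      1 ]
  [ 0     0  -1/4  -3/8     -2   -3/8 ]
  [ 0     0   1/4  -1/8      0   -1/8 ]
R3 → -4·R3
  [ 1  -3/8  -3/2  -3/8  -13/8  -11/4 ]
  [ 0     1    -2     0     -1      1 ]
  [ 0     0     1   3/2      8    3/2 ]
  [ 0     0   1/4  -1/8      0   -1/8 ]
R4 → R4 − 1/4·R3
  [ 1  -3/8  -3/2  -3/8  -13/8  -11/4 ]
  [ 0     1    -2     0     -1      1 ]
  [ 0     0     1   3/2      8    3/2 ]
  [ 0     0     0  -1/2     -2   -1/2 ]
R4 → -2·R4
  [ 1  -3/8  -3/2  -3/8  -13/8  -11/4 ]
  [ 0     1    -2     0     -1      1 ]
  [ 0     0     1   3/2      8    3/2 ]
  [ 0     0     0     1      4      1 ]
R3 → R3 − 3/2·R4
  [ 1  -3/8  -3/2  -3/8  -13/8  -11/4 ]
  [ 0     1    -2     0     -1      1 ]
  [ 0     0     1     0      2      0 ]
  [ 0     0     0     1      4      1 ]
R1 → R1 + 3/8·R4
  [ 1  -3/8  -3/2  0  -1/8  -19/8 ]
  [ 0     1    -2  0    -1      1 ]
  [ 0     0     1  0     2      0 ]
  [ 0     0     0  1     4      1 ]
R2 → R2 + 2·R3
  [ 1  -3/8  -3/2  0  -1/8  -19/8 ]
  [ 0     1     0  0     3      1 ]
  [ 0     0     1  0     2      0 ]
  [ 0     0     0  1     4      1 ]
R1 → R1 + 3/2·R3
  [ 1  -3/8  0  0  23/8  -19/8 ]
  [ 0     1  0  0     3      1 ]
  [ 0     0  1  0     2      0 ]
  [ 0     0  0  1     4      1 ]
R1 → R1 + 3/8·R2
  [ 1  0  0  0  4  -2 ]
  [ 0  1  0  0  3   1 ]
  [ 0  0  1  0  2   0 ]
  [ 0  0  0  1  4   1 ]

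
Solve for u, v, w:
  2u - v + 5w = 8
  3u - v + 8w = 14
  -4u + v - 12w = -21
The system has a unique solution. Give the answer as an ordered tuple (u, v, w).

Form the augmented matrix and row-reduce:
  [  2  -1    5  |    8 ]
  [  3  -1    8  |   14 ]
  [ -4   1  -12  |  -21 ]
R1 → 1/2·R1
  [  1  -1/2  5/2  |    4 ]
  [  3    -1    8  |   14 ]
  [ -4     1  -12  |  -21 ]
R2 → R2 − 3·R1
  [  1  -1/2  5/2  |    4 ]
  [  0   1/2  1/2  |    2 ]
  [ -4     1  -12  |  -21 ]
R3 → R3 + 4·R1
  [ 1  -1/2  5/2  |   4 ]
  [ 0   1/2  1/2  |   2 ]
  [ 0    -1   -2  |  -5 ]
R2 → 2·R2
  [ 1  -1/2  5/2  |   4 ]
  [ 0     1    1  |   4 ]
  [ 0    -1   -2  |  -5 ]
R3 → R3 + R2
  [ 1  -1/2  5/2  |   4 ]
  [ 0     1    1  |   4 ]
  [ 0     0   -1  |  -1 ]
R3 → -1·R3
  [ 1  -1/2  5/2  |  4 ]
  [ 0     1    1  |  4 ]
  [ 0     0    1  |  1 ]
R2 → R2 − R3
  [ 1  -1/2  5/2  |  4 ]
  [ 0     1    0  |  3 ]
  [ 0     0    1  |  1 ]
R1 → R1 − 5/2·R3
  [ 1  -1/2  0  |  3/2 ]
  [ 0     1  0  |    3 ]
  [ 0     0  1  |    1 ]
R1 → R1 + 1/2·R2
  [ 1  0  0  |  3 ]
  [ 0  1  0  |  3 ]
  [ 0  0  1  |  1 ]
Reading off the last column: u = 3, v = 3, w = 1.

(3, 3, 1)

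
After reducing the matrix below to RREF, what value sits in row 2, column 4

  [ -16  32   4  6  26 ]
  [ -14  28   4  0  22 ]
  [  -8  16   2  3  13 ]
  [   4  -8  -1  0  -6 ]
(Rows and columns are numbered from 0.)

R1 → -1/16·R1
R2 → R2 + 14·R1
R3 → R3 + 8·R1
R4 → R4 − 4·R1
R2 → 2·R2
R3 ↔ R4
R3 → 2/3·R3
R2 → R2 + 21/2·R3
R1 → R1 + 3/8·R3
R1 → R1 + 1/4·R2

1/3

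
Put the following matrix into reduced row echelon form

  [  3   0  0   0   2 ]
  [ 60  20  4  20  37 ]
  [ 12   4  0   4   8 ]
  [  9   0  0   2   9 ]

[[1, 0, 0, 0, 2/3], [0, 1, 0, 0, -3/2], [0, 0, 1, 0, -3/4], [0, 0, 0, 1, 3/2]]

R1 := 1/3·R1
  [  1   0  0   0  2/3 ]
  [ 60  20  4  20   37 ]
  [ 12   4  0   4    8 ]
  [  9   0  0   2    9 ]
R2 := R2 − 60·R1
  [  1   0  0   0  2/3 ]
  [  0  20  4  20   -3 ]
  [ 12   4  0   4    8 ]
  [  9   0  0   2    9 ]
R3 := R3 − 12·R1
  [ 1   0  0   0  2/3 ]
  [ 0  20  4  20   -3 ]
  [ 0   4  0   4    0 ]
  [ 9   0  0   2    9 ]
R4 := R4 − 9·R1
  [ 1   0  0   0  2/3 ]
  [ 0  20  4  20   -3 ]
  [ 0   4  0   4    0 ]
  [ 0   0  0   2    3 ]
R2 := 1/20·R2
  [ 1  0    0  0    2/3 ]
  [ 0  1  1/5  1  -3/20 ]
  [ 0  4    0  4      0 ]
  [ 0  0    0  2      3 ]
R3 := R3 − 4·R2
  [ 1  0     0  0    2/3 ]
  [ 0  1   1/5  1  -3/20 ]
  [ 0  0  -4/5  0    3/5 ]
  [ 0  0     0  2      3 ]
R3 := -5/4·R3
  [ 1  0    0  0    2/3 ]
  [ 0  1  1/5  1  -3/20 ]
  [ 0  0    1  0   -3/4 ]
  [ 0  0    0  2      3 ]
R4 := 1/2·R4
  [ 1  0    0  0    2/3 ]
  [ 0  1  1/5  1  -3/20 ]
  [ 0  0    1  0   -3/4 ]
  [ 0  0    0  1    3/2 ]
R2 := R2 − R4
  [ 1  0    0  0     2/3 ]
  [ 0  1  1/5  0  -33/20 ]
  [ 0  0    1  0    -3/4 ]
  [ 0  0    0  1     3/2 ]
R2 := R2 − 1/5·R3
  [ 1  0  0  0   2/3 ]
  [ 0  1  0  0  -3/2 ]
  [ 0  0  1  0  -3/4 ]
  [ 0  0  0  1   3/2 ]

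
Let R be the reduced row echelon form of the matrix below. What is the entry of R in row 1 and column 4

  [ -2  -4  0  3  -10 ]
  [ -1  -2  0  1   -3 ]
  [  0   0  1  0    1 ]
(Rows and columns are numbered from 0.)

1

Multiply ρ1 by -1/2.
  [  1   2  0  -3/2   5 ]
  [ -1  -2  0     1  -3 ]
  [  0   0  1     0   1 ]
Add ρ1 to ρ2.
  [ 1  2  0  -3/2  5 ]
  [ 0  0  0  -1/2  2 ]
  [ 0  0  1     0  1 ]
Swap ρ2 and ρ3.
  [ 1  2  0  -3/2  5 ]
  [ 0  0  1     0  1 ]
  [ 0  0  0  -1/2  2 ]
Multiply ρ3 by -2.
  [ 1  2  0  -3/2   5 ]
  [ 0  0  1     0   1 ]
  [ 0  0  0     1  -4 ]
Add 3/2 times ρ3 to ρ1.
  [ 1  2  0  0  -1 ]
  [ 0  0  1  0   1 ]
  [ 0  0  0  1  -4 ]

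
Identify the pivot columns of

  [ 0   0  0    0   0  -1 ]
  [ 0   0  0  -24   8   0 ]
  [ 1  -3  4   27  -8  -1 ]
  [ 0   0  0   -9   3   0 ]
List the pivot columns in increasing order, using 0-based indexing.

0, 3, 5

R1 ↔ R3
  [ 1  -3  4   27  -8  -1 ]
  [ 0   0  0  -24   8   0 ]
  [ 0   0  0    0   0  -1 ]
  [ 0   0  0   -9   3   0 ]
R2 -> -1/24·R2
  [ 1  -3  4  27    -8  -1 ]
  [ 0   0  0   1  -1/3   0 ]
  [ 0   0  0   0     0  -1 ]
  [ 0   0  0  -9     3   0 ]
R4 -> R4 + 9·R2
  [ 1  -3  4  27    -8  -1 ]
  [ 0   0  0   1  -1/3   0 ]
  [ 0   0  0   0     0  -1 ]
  [ 0   0  0   0     0   0 ]
R3 -> -1·R3
  [ 1  -3  4  27    -8  -1 ]
  [ 0   0  0   1  -1/3   0 ]
  [ 0   0  0   0     0   1 ]
  [ 0   0  0   0     0   0 ]
R1 -> R1 + R3
  [ 1  -3  4  27    -8  0 ]
  [ 0   0  0   1  -1/3  0 ]
  [ 0   0  0   0     0  1 ]
  [ 0   0  0   0     0  0 ]
R1 -> R1 − 27·R2
  [ 1  -3  4  0     1  0 ]
  [ 0   0  0  1  -1/3  0 ]
  [ 0   0  0  0     0  1 ]
  [ 0   0  0  0     0  0 ]
Pivot columns are the columns containing a leading 1.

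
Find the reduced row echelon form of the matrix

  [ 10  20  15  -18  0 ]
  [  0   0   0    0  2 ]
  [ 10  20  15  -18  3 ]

[[1, 2, 3/2, -9/5, 0], [0, 0, 0, 0, 1], [0, 0, 0, 0, 0]]

R1 -> 1/10·R1
  [  1   2  3/2  -9/5  0 ]
  [  0   0    0     0  2 ]
  [ 10  20   15   -18  3 ]
R3 -> R3 − 10·R1
  [ 1  2  3/2  -9/5  0 ]
  [ 0  0    0     0  2 ]
  [ 0  0    0     0  3 ]
R2 -> 1/2·R2
  [ 1  2  3/2  -9/5  0 ]
  [ 0  0    0     0  1 ]
  [ 0  0    0     0  3 ]
R3 -> R3 − 3·R2
  [ 1  2  3/2  -9/5  0 ]
  [ 0  0    0     0  1 ]
  [ 0  0    0     0  0 ]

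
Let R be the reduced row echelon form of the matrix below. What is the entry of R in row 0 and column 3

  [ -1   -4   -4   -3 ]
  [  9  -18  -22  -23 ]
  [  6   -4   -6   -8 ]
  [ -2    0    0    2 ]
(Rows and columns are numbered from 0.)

-1

ρ1 := -1·ρ1
ρ2 := ρ2 − 9·ρ1
ρ3 := ρ3 − 6·ρ1
ρ4 := ρ4 + 2·ρ1
ρ2 := -1/54·ρ2
ρ3 := ρ3 + 28·ρ2
ρ4 := ρ4 − 8·ρ2
ρ3 := 27/2·ρ3
ρ4 := ρ4 + 16/27·ρ3
ρ2 := ρ2 − 29/27·ρ3
ρ1 := ρ1 − 4·ρ3
ρ1 := ρ1 − 4·ρ2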